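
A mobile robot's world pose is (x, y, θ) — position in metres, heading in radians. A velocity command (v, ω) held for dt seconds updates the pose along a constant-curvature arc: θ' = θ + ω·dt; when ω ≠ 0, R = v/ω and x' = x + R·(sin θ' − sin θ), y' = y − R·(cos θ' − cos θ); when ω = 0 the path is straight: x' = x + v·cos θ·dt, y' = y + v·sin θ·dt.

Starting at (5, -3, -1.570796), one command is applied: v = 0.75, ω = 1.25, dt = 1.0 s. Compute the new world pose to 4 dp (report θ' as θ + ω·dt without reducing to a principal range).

θ' = -1.5708 + 1.25·1.0 = -0.3208
R = v/ω = 0.75/1.25 = 0.6000
x' = 5 + 0.6000·(sin -0.3208 − sin -1.5708) = 5.4108
y' = -3 − 0.6000·(cos -0.3208 − cos -1.5708) = -3.5694

(5.4108, -3.5694, -0.3208)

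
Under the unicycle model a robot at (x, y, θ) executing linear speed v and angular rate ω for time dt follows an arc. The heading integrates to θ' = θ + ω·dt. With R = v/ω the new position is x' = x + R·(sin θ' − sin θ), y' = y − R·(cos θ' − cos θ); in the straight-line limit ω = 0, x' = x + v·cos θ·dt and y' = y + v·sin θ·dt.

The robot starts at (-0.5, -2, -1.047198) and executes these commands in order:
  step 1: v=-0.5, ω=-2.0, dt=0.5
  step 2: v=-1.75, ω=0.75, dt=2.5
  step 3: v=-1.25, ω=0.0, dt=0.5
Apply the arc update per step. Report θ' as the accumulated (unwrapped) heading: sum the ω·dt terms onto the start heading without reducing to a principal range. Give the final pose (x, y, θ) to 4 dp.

step 1: θ'=-2.0472 (R=0.2500) → pose (-0.5057, -1.7604, -2.0472)
step 2: θ'=-0.1722 (R=-2.3333) → pose (-2.1794, 1.6085, -0.1722)
step 3: θ'=-0.1722 (straight) → pose (-2.7951, 1.7156, -0.1722)

(-2.7951, 1.7156, -0.1722)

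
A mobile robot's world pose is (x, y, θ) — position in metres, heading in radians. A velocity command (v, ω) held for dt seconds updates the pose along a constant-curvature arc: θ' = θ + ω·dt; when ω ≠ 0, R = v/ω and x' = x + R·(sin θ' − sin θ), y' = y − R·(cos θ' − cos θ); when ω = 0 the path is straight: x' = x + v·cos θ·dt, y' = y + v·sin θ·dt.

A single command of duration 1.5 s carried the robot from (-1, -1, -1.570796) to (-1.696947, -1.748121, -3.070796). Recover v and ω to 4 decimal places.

Δθ = -3.070796 − -1.570796 = -1.500000
ω = Δθ/dt = -1.500000/1.5 = -1.0000
R = −Δy/(cos θ' − cos θ) = -0.7500
v = R·ω = -0.7500·-1.0000 = 0.7500

v = 0.7500, ω = -1.0000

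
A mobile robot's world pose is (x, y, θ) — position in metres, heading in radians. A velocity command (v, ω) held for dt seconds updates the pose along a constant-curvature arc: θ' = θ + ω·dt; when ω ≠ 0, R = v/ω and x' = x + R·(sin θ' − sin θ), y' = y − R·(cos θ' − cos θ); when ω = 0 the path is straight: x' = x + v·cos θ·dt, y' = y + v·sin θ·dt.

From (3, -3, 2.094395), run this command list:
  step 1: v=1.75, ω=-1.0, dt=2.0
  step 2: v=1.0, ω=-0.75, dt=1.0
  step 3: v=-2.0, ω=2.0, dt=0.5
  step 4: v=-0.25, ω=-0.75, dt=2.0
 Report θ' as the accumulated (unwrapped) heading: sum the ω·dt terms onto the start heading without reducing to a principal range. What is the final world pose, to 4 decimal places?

(3.9243, -0.3254, -1.1556)

step 1: θ'=0.0944 (R=-1.7500) → pose (4.3506, -0.3828, 0.0944)
step 2: θ'=-0.6556 (R=-1.3333) → pose (5.2891, -0.6533, -0.6556)
step 3: θ'=0.3444 (R=-1.0000) → pose (4.3419, -0.5047, 0.3444)
step 4: θ'=-1.1556 (R=0.3333) → pose (3.9243, -0.3254, -1.1556)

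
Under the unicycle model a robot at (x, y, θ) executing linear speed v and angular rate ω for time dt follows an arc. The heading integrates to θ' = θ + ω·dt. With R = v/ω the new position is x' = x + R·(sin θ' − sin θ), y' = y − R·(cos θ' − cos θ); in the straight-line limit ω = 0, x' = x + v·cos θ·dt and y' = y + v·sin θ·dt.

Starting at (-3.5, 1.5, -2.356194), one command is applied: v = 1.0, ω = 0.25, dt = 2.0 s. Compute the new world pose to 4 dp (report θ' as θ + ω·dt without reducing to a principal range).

θ' = -2.3562 + 0.25·2.0 = -1.8562
R = v/ω = 1.0/0.25 = 4.0000
x' = -3.5 + 4.0000·(sin -1.8562 − sin -2.3562) = -4.5098
y' = 1.5 − 4.0000·(cos -1.8562 − cos -2.3562) = -0.2023

(-4.5098, -0.2023, -1.8562)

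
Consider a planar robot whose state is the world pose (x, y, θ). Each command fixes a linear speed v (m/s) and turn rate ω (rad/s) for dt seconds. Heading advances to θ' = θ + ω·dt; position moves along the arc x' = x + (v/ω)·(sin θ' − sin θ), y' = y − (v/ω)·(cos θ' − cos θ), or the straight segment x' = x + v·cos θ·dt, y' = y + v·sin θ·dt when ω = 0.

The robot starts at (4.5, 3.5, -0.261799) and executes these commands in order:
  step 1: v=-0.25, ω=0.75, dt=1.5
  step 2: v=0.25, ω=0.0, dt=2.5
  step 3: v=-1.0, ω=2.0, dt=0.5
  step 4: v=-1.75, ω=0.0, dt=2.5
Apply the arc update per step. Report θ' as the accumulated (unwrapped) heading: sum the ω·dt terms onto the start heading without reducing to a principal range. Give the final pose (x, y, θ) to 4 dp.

step 1: θ'=0.8632 (R=-0.3333) → pose (4.1604, 3.3947, 0.8632)
step 2: θ'=0.8632 (straight) → pose (4.5667, 3.8696, 0.8632)
step 3: θ'=1.8632 (R=-0.5000) → pose (4.4679, 3.4005, 1.8632)
step 4: θ'=1.8632 (straight) → pose (5.7290, -0.7888, 1.8632)

(5.7290, -0.7888, 1.8632)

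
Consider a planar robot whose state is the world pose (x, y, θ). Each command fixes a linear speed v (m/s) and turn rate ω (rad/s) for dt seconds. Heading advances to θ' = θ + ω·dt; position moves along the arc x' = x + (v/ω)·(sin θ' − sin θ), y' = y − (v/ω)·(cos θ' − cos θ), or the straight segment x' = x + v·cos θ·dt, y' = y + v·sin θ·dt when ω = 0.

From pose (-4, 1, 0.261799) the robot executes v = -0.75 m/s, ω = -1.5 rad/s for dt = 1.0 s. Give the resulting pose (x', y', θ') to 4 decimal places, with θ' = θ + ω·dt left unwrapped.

θ' = 0.2618 + -1.5·1.0 = -1.2382
R = v/ω = -0.75/-1.5 = 0.5000
x' = -4 + 0.5000·(sin -1.2382 − sin 0.2618) = -4.6020
y' = 1 − 0.5000·(cos -1.2382 − cos 0.2618) = 1.3197

(-4.6020, 1.3197, -1.2382)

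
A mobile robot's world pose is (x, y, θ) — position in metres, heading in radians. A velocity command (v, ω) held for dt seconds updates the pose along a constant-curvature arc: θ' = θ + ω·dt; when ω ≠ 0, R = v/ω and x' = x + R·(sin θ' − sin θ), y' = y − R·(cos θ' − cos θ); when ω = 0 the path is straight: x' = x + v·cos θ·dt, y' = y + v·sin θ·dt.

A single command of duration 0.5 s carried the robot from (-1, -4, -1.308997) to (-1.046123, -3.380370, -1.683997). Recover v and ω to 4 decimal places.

Δθ = -1.683997 − -1.308997 = -0.375000
ω = Δθ/dt = -0.375000/0.5 = -0.7500
R = −Δy/(cos θ' − cos θ) = 1.6667
v = R·ω = 1.6667·-0.7500 = -1.2500

v = -1.2500, ω = -0.7500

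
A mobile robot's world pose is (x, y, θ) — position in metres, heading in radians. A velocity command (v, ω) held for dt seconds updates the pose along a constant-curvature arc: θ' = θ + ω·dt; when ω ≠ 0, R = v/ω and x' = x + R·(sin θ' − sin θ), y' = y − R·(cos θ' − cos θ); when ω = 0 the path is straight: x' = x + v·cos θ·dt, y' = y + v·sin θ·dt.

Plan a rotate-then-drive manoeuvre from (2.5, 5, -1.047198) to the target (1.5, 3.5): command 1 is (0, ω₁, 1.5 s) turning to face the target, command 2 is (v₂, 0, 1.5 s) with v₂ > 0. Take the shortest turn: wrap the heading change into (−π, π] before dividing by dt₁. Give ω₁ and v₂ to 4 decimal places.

heading to target = atan2(3.5−5, 1.5−2.5) = -2.1588
Δθ = wrap(-2.1588 − -1.0472) = -1.1116; ω₁ = Δθ/dt₁ = -0.7411
distance = √((1.5−2.5)² + (3.5−5)²) = 1.8028; v₂ = distance/dt₂ = 1.2019

ω₁ = -0.7411, v₂ = 1.2019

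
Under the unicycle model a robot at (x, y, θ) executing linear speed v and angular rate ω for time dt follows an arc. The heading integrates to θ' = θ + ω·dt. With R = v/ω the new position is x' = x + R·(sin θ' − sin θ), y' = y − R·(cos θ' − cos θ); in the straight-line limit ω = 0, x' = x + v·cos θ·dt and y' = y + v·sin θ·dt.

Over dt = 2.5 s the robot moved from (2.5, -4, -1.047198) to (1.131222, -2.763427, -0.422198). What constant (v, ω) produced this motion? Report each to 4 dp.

Δθ = -0.422198 − -1.047198 = 0.625000
ω = Δθ/dt = 0.625000/2.5 = 0.2500
R = Δx/(sin θ' − sin θ) = -3.0000
v = R·ω = -3.0000·0.2500 = -0.7500

v = -0.7500, ω = 0.2500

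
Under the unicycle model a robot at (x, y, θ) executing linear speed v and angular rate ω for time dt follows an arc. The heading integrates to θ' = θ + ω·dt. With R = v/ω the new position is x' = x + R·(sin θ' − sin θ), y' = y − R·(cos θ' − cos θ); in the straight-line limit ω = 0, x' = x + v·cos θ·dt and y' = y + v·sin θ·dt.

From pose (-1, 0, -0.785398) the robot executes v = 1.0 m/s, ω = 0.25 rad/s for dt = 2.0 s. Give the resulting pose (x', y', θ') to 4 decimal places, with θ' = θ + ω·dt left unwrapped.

(0.7023, -1.0098, -0.2854)

θ' = -0.7854 + 0.25·2.0 = -0.2854
R = v/ω = 1.0/0.25 = 4.0000
x' = -1 + 4.0000·(sin -0.2854 − sin -0.7854) = 0.7023
y' = 0 − 4.0000·(cos -0.2854 − cos -0.7854) = -1.0098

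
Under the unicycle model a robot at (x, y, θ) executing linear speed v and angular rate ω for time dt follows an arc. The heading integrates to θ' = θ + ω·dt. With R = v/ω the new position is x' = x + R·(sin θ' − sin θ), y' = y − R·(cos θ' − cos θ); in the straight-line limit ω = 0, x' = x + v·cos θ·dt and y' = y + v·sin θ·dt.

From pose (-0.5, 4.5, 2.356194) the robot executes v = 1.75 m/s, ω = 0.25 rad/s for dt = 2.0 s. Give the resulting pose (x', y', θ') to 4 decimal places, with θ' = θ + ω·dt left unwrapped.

θ' = 2.3562 + 0.25·2.0 = 2.8562
R = v/ω = 1.75/0.25 = 7.0000
x' = -0.5 + 7.0000·(sin 2.8562 − sin 2.3562) = -3.4790
y' = 4.5 − 7.0000·(cos 2.8562 − cos 2.3562) = 6.2671

(-3.4790, 6.2671, 2.8562)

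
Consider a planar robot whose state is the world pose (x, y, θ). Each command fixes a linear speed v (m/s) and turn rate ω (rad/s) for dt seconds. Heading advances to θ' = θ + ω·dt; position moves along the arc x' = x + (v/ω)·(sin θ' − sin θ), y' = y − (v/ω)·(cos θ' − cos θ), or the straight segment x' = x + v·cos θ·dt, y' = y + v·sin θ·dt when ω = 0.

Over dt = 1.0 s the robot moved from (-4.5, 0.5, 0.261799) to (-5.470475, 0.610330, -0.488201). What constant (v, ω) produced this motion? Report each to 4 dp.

Δθ = -0.488201 − 0.261799 = -0.750000
ω = Δθ/dt = -0.750000/1.0 = -0.7500
R = Δx/(sin θ' − sin θ) = 1.3333
v = R·ω = 1.3333·-0.7500 = -1.0000

v = -1.0000, ω = -0.7500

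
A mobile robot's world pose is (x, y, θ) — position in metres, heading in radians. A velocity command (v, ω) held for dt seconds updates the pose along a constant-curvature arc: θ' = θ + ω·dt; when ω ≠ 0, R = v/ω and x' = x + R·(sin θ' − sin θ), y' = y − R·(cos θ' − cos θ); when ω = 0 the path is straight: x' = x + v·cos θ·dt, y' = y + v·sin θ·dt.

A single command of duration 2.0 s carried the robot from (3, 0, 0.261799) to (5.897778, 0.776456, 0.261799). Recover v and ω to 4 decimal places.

Δθ = 0.261799 − 0.261799 = 0.000000
ω = Δθ/dt = 0.000000/2.0 = 0.0000
ω = 0 → v = (Δx·cos θ + Δy·sin θ)/dt = 1.5000

v = 1.5000, ω = 0.0000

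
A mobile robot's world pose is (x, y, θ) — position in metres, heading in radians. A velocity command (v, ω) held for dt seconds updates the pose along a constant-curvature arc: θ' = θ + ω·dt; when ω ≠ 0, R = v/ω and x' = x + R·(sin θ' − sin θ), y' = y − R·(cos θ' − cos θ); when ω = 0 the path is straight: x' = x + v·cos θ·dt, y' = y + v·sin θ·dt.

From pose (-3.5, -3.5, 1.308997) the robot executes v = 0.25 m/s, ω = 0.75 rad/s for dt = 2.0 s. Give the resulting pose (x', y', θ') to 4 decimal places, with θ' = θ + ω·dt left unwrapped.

(-3.7131, -3.0987, 2.8090)

θ' = 1.3090 + 0.75·2.0 = 2.8090
R = v/ω = 0.25/0.75 = 0.3333
x' = -3.5 + 0.3333·(sin 2.8090 − sin 1.3090) = -3.7131
y' = -3.5 − 0.3333·(cos 2.8090 − cos 1.3090) = -3.0987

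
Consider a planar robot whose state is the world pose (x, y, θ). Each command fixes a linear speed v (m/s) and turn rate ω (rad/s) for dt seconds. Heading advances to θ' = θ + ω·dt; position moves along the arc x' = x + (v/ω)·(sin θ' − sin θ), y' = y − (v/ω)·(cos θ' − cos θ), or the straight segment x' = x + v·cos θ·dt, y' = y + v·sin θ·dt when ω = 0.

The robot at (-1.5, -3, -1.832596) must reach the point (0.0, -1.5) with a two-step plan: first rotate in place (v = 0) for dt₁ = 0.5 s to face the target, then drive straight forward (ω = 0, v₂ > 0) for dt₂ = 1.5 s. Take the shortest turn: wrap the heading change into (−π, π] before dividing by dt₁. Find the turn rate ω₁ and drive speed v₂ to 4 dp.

heading to target = atan2(-1.5−-3, 0−-1.5) = 0.7854
Δθ = wrap(0.7854 − -1.8326) = 2.6180; ω₁ = Δθ/dt₁ = 5.2360
distance = √((0−-1.5)² + (-1.5−-3)²) = 2.1213; v₂ = distance/dt₂ = 1.4142

ω₁ = 5.2360, v₂ = 1.4142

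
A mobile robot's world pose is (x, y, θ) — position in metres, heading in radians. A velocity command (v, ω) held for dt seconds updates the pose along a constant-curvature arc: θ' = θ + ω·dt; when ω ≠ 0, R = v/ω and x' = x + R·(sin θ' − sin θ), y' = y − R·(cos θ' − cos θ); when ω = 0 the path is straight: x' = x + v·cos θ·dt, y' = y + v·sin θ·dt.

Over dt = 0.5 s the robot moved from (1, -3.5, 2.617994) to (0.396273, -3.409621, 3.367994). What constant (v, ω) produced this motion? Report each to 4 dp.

v = 1.2500, ω = 1.5000

Δθ = 3.367994 − 2.617994 = 0.750000
ω = Δθ/dt = 0.750000/0.5 = 1.5000
R = Δx/(sin θ' − sin θ) = 0.8333
v = R·ω = 0.8333·1.5000 = 1.2500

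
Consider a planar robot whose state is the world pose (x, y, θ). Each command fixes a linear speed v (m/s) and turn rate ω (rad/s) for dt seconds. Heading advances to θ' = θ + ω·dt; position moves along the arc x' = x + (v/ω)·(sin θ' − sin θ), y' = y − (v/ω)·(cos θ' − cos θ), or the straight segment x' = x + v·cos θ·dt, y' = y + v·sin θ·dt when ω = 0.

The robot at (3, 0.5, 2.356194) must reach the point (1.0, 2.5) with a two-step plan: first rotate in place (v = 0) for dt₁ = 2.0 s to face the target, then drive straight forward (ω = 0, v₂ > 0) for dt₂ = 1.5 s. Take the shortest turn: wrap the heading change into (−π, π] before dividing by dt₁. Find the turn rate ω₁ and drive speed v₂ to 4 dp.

ω₁ = 0.0000, v₂ = 1.8856

heading to target = atan2(2.5−0.5, 1−3) = 2.3562
Δθ = wrap(2.3562 − 2.3562) = 0.0000; ω₁ = Δθ/dt₁ = 0.0000
distance = √((1−3)² + (2.5−0.5)²) = 2.8284; v₂ = distance/dt₂ = 1.8856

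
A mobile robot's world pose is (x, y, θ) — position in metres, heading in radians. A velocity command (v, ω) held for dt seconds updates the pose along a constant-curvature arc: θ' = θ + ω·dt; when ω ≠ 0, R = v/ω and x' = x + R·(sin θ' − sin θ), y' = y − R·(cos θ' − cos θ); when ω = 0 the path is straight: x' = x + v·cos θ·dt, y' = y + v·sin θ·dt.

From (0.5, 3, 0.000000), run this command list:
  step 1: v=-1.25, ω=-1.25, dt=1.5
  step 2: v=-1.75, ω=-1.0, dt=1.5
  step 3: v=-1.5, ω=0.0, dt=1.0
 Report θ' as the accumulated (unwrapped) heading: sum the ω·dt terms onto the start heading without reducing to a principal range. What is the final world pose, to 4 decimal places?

(3.0797, 5.1310, -3.3750)

step 1: θ'=-1.8750 (R=1.0000) → pose (-0.4541, 4.2995, -1.8750)
step 2: θ'=-3.3750 (R=1.7500) → pose (1.6203, 5.4779, -3.3750)
step 3: θ'=-3.3750 (straight) → pose (3.0797, 5.1310, -3.3750)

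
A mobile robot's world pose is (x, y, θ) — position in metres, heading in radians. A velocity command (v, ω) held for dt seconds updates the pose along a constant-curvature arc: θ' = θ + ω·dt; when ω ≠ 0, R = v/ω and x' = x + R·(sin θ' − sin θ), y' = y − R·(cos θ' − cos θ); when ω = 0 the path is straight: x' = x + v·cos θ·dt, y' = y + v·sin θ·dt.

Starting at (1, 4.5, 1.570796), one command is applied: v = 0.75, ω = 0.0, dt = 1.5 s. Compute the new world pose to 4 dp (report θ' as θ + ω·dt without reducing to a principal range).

(1.0000, 5.6250, 1.5708)

θ' = 1.5708 + 0.0·1.5 = 1.5708
ω = 0 → straight: x' = 1 + 0.75·cos(1.5708)·1.5 = 1.0000
y' = 4.5 + 0.75·sin(1.5708)·1.5 = 5.6250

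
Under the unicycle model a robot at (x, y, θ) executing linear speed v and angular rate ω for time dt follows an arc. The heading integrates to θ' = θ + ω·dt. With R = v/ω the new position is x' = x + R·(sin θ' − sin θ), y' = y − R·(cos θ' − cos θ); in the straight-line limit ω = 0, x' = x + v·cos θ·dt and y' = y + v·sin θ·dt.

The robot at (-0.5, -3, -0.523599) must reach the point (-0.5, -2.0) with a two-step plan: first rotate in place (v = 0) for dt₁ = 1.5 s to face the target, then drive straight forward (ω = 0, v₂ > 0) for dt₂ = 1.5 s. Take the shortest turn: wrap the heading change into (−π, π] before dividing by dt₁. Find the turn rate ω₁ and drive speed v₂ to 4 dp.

ω₁ = 1.3963, v₂ = 0.6667

heading to target = atan2(-2−-3, -0.5−-0.5) = 1.5708
Δθ = wrap(1.5708 − -0.5236) = 2.0944; ω₁ = Δθ/dt₁ = 1.3963
distance = √((-0.5−-0.5)² + (-2−-3)²) = 1.0000; v₂ = distance/dt₂ = 0.6667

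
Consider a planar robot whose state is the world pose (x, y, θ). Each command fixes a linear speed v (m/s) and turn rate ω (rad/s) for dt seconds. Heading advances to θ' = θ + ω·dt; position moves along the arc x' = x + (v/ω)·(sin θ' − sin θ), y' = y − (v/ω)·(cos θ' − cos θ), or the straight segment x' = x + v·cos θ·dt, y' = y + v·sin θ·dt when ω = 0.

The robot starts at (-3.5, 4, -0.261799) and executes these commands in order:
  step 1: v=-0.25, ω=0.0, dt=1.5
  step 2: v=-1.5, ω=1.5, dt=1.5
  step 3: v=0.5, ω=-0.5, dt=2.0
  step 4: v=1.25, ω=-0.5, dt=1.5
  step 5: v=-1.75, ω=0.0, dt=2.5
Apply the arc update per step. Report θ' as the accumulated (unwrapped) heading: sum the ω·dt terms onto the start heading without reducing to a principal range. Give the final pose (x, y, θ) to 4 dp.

(-7.7098, 3.7029, 0.2382)

step 1: θ'=-0.2618 (straight) → pose (-3.8622, 4.0971, -0.2618)
step 2: θ'=1.9882 (R=-1.0000) → pose (-5.0352, 2.7257, 1.9882)
step 3: θ'=0.9882 (R=-1.0000) → pose (-4.9561, 3.6813, 0.9882)
step 4: θ'=0.2382 (R=-2.5000) → pose (-3.4584, 4.7353, 0.2382)
step 5: θ'=0.2382 (straight) → pose (-7.7098, 3.7029, 0.2382)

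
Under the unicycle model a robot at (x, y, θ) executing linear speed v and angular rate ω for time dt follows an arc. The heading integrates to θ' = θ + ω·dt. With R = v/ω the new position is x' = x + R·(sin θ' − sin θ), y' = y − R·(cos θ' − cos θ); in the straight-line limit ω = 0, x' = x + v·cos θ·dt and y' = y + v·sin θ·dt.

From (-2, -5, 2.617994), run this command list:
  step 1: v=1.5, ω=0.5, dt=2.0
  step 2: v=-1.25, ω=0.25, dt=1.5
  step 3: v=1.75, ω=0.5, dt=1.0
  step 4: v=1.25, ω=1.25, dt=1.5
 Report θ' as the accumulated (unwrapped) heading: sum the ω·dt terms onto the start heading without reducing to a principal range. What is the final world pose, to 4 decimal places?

step 1: θ'=3.6180 (R=3.0000) → pose (-4.8758, -4.9321, 3.6180)
step 2: θ'=3.9930 (R=-5.0000) → pose (-3.4077, -3.7835, 3.9930)
step 3: θ'=4.4930 (R=3.5000) → pose (-4.1910, -5.3280, 4.4930)
step 4: θ'=6.3680 (R=1.0000) → pose (-3.1303, -6.5421, 6.3680)

(-3.1303, -6.5421, 6.3680)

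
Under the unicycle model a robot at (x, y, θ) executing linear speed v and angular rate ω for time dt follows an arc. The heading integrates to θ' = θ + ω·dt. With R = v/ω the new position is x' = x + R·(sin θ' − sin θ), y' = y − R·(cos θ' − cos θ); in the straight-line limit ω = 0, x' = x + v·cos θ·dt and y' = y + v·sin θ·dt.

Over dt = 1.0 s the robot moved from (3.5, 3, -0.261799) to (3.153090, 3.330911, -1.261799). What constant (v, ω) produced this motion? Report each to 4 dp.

v = -0.5000, ω = -1.0000

Δθ = -1.261799 − -0.261799 = -1.000000
ω = Δθ/dt = -1.000000/1.0 = -1.0000
R = Δx/(sin θ' − sin θ) = 0.5000
v = R·ω = 0.5000·-1.0000 = -0.5000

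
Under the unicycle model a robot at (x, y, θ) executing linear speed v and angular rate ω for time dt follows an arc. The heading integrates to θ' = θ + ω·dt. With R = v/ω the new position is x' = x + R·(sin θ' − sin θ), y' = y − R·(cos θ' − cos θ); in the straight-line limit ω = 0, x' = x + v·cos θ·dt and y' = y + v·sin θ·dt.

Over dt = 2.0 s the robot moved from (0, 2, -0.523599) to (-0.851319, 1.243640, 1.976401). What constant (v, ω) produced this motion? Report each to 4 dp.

v = -0.7500, ω = 1.2500

Δθ = 1.976401 − -0.523599 = 2.500000
ω = Δθ/dt = 2.500000/2.0 = 1.2500
R = Δx/(sin θ' − sin θ) = -0.6000
v = R·ω = -0.6000·1.2500 = -0.7500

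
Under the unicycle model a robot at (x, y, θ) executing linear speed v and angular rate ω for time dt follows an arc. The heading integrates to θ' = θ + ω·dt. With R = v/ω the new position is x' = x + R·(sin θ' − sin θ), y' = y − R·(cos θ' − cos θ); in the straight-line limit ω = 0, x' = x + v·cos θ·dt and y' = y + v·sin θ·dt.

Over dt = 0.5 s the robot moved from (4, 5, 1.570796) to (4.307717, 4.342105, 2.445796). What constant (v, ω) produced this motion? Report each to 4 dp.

v = -1.5000, ω = 1.7500

Δθ = 2.445796 − 1.570796 = 0.875000
ω = Δθ/dt = 0.875000/0.5 = 1.7500
R = −Δy/(cos θ' − cos θ) = -0.8571
v = R·ω = -0.8571·1.7500 = -1.5000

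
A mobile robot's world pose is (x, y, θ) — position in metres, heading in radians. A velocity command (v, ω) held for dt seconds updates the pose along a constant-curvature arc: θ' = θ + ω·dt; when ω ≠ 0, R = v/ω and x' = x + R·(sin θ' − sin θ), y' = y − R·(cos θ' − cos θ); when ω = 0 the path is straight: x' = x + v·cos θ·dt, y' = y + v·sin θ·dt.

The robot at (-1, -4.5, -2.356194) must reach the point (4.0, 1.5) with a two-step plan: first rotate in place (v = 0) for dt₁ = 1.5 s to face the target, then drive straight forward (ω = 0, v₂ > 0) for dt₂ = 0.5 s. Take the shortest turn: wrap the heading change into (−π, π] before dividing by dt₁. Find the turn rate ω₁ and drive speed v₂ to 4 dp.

ω₁ = -2.0340, v₂ = 15.6205

heading to target = atan2(1.5−-4.5, 4−-1) = 0.8761
Δθ = wrap(0.8761 − -2.3562) = -3.0509; ω₁ = Δθ/dt₁ = -2.0340
distance = √((4−-1)² + (1.5−-4.5)²) = 7.8102; v₂ = distance/dt₂ = 15.6205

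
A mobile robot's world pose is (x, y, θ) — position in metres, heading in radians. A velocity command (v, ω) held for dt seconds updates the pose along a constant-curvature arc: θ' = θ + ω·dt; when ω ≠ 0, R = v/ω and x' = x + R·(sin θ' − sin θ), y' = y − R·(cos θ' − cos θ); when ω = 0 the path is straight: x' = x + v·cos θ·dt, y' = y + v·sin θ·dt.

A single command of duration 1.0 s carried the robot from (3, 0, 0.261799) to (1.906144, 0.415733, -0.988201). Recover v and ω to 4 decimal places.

v = -1.2500, ω = -1.2500

Δθ = -0.988201 − 0.261799 = -1.250000
ω = Δθ/dt = -1.250000/1.0 = -1.2500
R = Δx/(sin θ' − sin θ) = 1.0000
v = R·ω = 1.0000·-1.2500 = -1.2500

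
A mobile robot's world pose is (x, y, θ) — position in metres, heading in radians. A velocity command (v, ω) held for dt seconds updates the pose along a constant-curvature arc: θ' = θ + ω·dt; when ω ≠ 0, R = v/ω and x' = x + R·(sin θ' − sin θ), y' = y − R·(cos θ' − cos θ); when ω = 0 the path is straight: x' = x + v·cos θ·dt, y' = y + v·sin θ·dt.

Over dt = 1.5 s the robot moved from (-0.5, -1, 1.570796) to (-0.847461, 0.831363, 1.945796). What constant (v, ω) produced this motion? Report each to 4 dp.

v = 1.2500, ω = 0.2500

Δθ = 1.945796 − 1.570796 = 0.375000
ω = Δθ/dt = 0.375000/1.5 = 0.2500
R = −Δy/(cos θ' − cos θ) = 5.0000
v = R·ω = 5.0000·0.2500 = 1.2500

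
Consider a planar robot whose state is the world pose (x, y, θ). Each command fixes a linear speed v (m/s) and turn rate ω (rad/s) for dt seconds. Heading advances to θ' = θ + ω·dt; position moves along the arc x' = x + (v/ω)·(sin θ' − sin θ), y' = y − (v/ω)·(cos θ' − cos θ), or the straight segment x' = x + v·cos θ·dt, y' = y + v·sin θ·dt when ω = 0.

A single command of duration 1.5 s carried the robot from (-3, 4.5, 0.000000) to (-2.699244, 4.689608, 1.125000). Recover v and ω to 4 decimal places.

Δθ = 1.125000 − 0.000000 = 1.125000
ω = Δθ/dt = 1.125000/1.5 = 0.7500
R = Δx/(sin θ' − sin θ) = 0.3333
v = R·ω = 0.3333·0.7500 = 0.2500

v = 0.2500, ω = 0.7500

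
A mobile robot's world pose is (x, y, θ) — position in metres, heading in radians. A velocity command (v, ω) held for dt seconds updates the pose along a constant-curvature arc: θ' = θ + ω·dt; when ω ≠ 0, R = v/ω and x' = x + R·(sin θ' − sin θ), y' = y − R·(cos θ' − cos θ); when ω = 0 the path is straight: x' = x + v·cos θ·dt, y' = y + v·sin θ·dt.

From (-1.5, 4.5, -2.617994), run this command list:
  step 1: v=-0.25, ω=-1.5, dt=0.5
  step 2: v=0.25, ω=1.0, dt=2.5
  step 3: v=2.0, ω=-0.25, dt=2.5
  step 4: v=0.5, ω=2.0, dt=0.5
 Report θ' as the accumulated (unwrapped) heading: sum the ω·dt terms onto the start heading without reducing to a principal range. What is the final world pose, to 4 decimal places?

step 1: θ'=-3.3680 (R=0.1667) → pose (-1.3793, 4.5181, -3.3680)
step 2: θ'=-0.8680 (R=0.2500) → pose (-1.6261, 4.1129, -0.8680)
step 3: θ'=-1.4930 (R=-8.0000) → pose (0.2454, -0.4362, -1.4930)
step 4: θ'=-0.4930 (R=0.2500) → pose (0.3763, -0.6370, -0.4930)

(0.3763, -0.6370, -0.4930)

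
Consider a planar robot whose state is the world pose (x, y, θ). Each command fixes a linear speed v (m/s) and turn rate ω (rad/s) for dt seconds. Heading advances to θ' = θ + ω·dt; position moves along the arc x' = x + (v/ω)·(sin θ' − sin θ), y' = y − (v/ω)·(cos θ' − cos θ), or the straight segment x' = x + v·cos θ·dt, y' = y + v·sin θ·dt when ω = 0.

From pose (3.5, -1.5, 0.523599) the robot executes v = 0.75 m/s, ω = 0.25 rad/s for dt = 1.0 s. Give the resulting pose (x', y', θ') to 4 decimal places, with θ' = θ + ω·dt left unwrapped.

(4.0961, -1.0481, 0.7736)

θ' = 0.5236 + 0.25·1.0 = 0.7736
R = v/ω = 0.75/0.25 = 3.0000
x' = 3.5 + 3.0000·(sin 0.7736 − sin 0.5236) = 4.0961
y' = -1.5 − 3.0000·(cos 0.7736 − cos 0.5236) = -1.0481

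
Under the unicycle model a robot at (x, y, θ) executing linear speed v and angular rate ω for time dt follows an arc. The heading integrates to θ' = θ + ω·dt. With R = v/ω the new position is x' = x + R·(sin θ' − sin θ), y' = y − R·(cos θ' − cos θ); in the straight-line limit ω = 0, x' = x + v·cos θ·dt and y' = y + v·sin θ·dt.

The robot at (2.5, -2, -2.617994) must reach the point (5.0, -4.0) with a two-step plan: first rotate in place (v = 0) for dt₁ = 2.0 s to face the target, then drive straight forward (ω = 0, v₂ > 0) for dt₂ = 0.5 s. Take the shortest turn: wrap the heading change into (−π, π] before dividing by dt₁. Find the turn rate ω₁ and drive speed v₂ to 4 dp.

ω₁ = 0.9716, v₂ = 6.4031

heading to target = atan2(-4−-2, 5−2.5) = -0.6747
Δθ = wrap(-0.6747 − -2.6180) = 1.9433; ω₁ = Δθ/dt₁ = 0.9716
distance = √((5−2.5)² + (-4−-2)²) = 3.2016; v₂ = distance/dt₂ = 6.4031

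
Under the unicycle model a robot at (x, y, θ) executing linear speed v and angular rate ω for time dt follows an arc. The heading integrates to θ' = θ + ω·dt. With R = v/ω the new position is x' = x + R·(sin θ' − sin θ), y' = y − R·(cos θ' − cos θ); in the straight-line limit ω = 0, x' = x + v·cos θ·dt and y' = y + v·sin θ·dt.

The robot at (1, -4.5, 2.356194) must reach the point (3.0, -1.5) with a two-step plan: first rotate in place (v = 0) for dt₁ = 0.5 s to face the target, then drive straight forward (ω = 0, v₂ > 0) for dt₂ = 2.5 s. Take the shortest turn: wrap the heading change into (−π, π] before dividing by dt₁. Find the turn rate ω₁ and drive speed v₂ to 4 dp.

heading to target = atan2(-1.5−-4.5, 3−1) = 0.9828
Δθ = wrap(0.9828 − 2.3562) = -1.3734; ω₁ = Δθ/dt₁ = -2.7468
distance = √((3−1)² + (-1.5−-4.5)²) = 3.6056; v₂ = distance/dt₂ = 1.4422

ω₁ = -2.7468, v₂ = 1.4422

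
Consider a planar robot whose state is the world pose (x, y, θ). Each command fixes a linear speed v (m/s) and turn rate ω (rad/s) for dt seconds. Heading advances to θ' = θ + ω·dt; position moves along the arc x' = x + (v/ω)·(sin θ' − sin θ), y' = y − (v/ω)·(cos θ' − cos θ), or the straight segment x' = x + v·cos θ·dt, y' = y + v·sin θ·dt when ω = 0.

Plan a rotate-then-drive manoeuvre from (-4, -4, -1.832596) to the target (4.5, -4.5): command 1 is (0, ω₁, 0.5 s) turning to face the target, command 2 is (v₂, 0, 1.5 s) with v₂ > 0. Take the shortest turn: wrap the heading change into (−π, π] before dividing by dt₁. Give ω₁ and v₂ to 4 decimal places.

ω₁ = 3.5477, v₂ = 5.6765

heading to target = atan2(-4.5−-4, 4.5−-4) = -0.0588
Δθ = wrap(-0.0588 − -1.8326) = 1.7738; ω₁ = Δθ/dt₁ = 3.5477
distance = √((4.5−-4)² + (-4.5−-4)²) = 8.5147; v₂ = distance/dt₂ = 5.6765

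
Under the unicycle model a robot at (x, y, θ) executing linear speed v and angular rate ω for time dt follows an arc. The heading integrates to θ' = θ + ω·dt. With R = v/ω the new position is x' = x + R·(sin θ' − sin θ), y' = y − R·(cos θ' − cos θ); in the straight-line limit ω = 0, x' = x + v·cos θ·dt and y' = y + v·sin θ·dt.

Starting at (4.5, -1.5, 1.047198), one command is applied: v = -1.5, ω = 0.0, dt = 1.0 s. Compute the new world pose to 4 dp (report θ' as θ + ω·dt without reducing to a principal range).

(3.7500, -2.7990, 1.0472)

θ' = 1.0472 + 0.0·1.0 = 1.0472
ω = 0 → straight: x' = 4.5 + -1.5·cos(1.0472)·1.0 = 3.7500
y' = -1.5 + -1.5·sin(1.0472)·1.0 = -2.7990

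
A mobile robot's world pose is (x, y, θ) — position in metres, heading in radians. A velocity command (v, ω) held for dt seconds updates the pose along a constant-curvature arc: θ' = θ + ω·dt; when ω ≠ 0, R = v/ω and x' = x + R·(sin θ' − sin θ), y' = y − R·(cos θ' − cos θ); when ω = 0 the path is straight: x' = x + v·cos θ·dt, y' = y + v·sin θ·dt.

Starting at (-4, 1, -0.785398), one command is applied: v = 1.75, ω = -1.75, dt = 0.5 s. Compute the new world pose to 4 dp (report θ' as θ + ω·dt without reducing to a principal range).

(-3.7111, 0.2034, -1.6604)

θ' = -0.7854 + -1.75·0.5 = -1.6604
R = v/ω = 1.75/-1.75 = -1.0000
x' = -4 + -1.0000·(sin -1.6604 − sin -0.7854) = -3.7111
y' = 1 − -1.0000·(cos -1.6604 − cos -0.7854) = 0.2034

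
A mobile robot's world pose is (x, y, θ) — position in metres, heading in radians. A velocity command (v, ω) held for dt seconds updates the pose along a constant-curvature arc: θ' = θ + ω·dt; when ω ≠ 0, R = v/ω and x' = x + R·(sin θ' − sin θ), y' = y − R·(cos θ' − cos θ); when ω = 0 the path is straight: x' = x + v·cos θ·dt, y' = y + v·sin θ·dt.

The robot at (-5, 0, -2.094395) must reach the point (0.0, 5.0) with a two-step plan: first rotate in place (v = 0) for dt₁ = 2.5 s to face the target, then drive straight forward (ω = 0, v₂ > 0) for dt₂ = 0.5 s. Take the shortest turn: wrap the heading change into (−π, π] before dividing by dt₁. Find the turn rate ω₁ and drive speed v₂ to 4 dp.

ω₁ = 1.1519, v₂ = 14.1421

heading to target = atan2(5−0, 0−-5) = 0.7854
Δθ = wrap(0.7854 − -2.0944) = 2.8798; ω₁ = Δθ/dt₁ = 1.1519
distance = √((0−-5)² + (5−0)²) = 7.0711; v₂ = distance/dt₂ = 14.1421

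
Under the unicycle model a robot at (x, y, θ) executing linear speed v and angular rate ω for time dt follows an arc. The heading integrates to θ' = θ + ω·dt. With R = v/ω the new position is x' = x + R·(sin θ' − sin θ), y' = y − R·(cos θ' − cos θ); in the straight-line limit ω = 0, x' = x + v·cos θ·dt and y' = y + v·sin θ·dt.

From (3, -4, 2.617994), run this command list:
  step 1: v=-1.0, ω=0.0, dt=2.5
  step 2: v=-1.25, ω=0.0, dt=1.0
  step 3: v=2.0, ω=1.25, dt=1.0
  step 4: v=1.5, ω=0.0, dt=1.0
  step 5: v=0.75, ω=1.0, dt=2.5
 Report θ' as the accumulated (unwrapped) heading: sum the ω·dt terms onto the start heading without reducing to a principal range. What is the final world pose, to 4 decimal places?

(3.8252, -8.3688, 6.3680)

step 1: θ'=2.6180 (straight) → pose (5.1651, -5.2500, 2.6180)
step 2: θ'=2.6180 (straight) → pose (6.2476, -5.8750, 2.6180)
step 3: θ'=3.8680 (R=1.6000) → pose (4.3849, -6.0645, 3.8680)
step 4: θ'=3.8680 (straight) → pose (3.2635, -7.0608, 3.8680)
step 5: θ'=6.3680 (R=0.7500) → pose (3.8252, -8.3688, 6.3680)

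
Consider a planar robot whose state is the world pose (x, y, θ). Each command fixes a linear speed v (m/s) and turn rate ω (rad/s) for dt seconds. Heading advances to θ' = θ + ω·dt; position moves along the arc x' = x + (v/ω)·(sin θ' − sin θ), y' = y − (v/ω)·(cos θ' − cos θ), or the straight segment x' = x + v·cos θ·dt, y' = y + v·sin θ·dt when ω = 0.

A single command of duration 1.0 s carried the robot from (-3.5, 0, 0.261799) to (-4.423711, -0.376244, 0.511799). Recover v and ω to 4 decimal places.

v = -1.0000, ω = 0.2500

Δθ = 0.511799 − 0.261799 = 0.250000
ω = Δθ/dt = 0.250000/1.0 = 0.2500
R = Δx/(sin θ' − sin θ) = -4.0000
v = R·ω = -4.0000·0.2500 = -1.0000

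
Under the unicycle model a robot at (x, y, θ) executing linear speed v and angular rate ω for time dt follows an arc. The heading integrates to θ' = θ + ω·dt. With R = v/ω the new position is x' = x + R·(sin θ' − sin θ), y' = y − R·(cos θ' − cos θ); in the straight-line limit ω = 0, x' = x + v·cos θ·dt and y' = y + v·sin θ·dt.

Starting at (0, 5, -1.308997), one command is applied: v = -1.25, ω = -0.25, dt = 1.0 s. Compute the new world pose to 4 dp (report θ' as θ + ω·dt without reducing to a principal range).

(-0.1700, 6.2351, -1.5590)

θ' = -1.3090 + -0.25·1.0 = -1.5590
R = v/ω = -1.25/-0.25 = 5.0000
x' = 0 + 5.0000·(sin -1.5590 − sin -1.3090) = -0.1700
y' = 5 − 5.0000·(cos -1.5590 − cos -1.3090) = 6.2351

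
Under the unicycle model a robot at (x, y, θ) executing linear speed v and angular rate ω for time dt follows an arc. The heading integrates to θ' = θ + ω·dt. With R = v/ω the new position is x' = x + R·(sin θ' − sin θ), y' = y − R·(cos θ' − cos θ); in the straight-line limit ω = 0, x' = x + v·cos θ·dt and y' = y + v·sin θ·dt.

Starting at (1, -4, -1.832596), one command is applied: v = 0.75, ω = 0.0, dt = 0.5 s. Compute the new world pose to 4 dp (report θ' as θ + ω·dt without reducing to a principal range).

(0.9029, -4.3622, -1.8326)

θ' = -1.8326 + 0.0·0.5 = -1.8326
ω = 0 → straight: x' = 1 + 0.75·cos(-1.8326)·0.5 = 0.9029
y' = -4 + 0.75·sin(-1.8326)·0.5 = -4.3622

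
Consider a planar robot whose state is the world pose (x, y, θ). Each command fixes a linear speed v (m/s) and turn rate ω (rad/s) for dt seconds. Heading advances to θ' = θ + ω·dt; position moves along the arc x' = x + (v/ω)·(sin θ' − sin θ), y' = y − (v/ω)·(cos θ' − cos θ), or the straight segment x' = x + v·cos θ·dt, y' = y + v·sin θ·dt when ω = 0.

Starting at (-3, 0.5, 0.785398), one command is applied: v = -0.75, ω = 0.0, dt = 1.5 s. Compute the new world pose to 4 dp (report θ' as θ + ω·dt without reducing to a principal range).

θ' = 0.7854 + 0.0·1.5 = 0.7854
ω = 0 → straight: x' = -3 + -0.75·cos(0.7854)·1.5 = -3.7955
y' = 0.5 + -0.75·sin(0.7854)·1.5 = -0.2955

(-3.7955, -0.2955, 0.7854)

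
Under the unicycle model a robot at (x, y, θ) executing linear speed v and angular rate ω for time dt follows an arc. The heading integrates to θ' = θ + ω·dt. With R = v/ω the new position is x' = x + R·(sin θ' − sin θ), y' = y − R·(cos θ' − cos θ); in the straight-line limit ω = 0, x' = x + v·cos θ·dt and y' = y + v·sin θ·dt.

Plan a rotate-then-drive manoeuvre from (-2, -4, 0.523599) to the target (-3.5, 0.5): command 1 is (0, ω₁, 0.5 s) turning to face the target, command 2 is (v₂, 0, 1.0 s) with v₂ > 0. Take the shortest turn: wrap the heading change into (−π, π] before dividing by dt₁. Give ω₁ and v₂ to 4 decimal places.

heading to target = atan2(0.5−-4, -3.5−-2) = 1.8925
Δθ = wrap(1.8925 − 0.5236) = 1.3689; ω₁ = Δθ/dt₁ = 2.7379
distance = √((-3.5−-2)² + (0.5−-4)²) = 4.7434; v₂ = distance/dt₂ = 4.7434

ω₁ = 2.7379, v₂ = 4.7434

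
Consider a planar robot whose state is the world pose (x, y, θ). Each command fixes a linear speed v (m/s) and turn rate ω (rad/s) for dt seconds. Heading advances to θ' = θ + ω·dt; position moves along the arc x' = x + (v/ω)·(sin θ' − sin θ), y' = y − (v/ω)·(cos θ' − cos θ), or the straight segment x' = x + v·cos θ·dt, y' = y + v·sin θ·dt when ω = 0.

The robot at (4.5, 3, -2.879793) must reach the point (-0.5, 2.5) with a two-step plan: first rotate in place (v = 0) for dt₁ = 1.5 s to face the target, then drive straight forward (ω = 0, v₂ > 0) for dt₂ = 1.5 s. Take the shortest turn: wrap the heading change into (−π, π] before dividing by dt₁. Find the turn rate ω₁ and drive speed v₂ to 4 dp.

heading to target = atan2(2.5−3, -0.5−4.5) = -3.0419
Δθ = wrap(-3.0419 − -2.8798) = -0.1621; ω₁ = Δθ/dt₁ = -0.1081
distance = √((-0.5−4.5)² + (2.5−3)²) = 5.0249; v₂ = distance/dt₂ = 3.3500

ω₁ = -0.1081, v₂ = 3.3500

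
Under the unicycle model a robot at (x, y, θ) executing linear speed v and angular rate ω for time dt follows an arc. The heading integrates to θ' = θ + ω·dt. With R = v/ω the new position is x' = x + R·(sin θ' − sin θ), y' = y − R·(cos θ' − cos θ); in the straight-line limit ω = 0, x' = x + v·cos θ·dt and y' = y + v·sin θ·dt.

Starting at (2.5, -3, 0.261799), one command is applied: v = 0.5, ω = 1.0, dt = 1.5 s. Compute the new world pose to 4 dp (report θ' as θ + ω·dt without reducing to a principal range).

θ' = 0.2618 + 1.0·1.5 = 1.7618
R = v/ω = 0.5/1.0 = 0.5000
x' = 2.5 + 0.5000·(sin 1.7618 − sin 0.2618) = 2.8615
y' = -3 − 0.5000·(cos 1.7618 − cos 0.2618) = -2.4221

(2.8615, -2.4221, 1.7618)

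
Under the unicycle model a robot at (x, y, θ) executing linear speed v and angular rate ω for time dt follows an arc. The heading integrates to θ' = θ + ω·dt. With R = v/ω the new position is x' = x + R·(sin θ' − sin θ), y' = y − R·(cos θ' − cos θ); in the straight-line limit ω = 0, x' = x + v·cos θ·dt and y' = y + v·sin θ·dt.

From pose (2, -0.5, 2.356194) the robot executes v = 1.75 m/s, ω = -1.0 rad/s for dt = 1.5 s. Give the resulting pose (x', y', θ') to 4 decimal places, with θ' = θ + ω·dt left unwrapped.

(1.9156, 1.8842, 0.8562)

θ' = 2.3562 + -1.0·1.5 = 0.8562
R = v/ω = 1.75/-1.0 = -1.7500
x' = 2 + -1.7500·(sin 0.8562 − sin 2.3562) = 1.9156
y' = -0.5 − -1.7500·(cos 0.8562 − cos 2.3562) = 1.8842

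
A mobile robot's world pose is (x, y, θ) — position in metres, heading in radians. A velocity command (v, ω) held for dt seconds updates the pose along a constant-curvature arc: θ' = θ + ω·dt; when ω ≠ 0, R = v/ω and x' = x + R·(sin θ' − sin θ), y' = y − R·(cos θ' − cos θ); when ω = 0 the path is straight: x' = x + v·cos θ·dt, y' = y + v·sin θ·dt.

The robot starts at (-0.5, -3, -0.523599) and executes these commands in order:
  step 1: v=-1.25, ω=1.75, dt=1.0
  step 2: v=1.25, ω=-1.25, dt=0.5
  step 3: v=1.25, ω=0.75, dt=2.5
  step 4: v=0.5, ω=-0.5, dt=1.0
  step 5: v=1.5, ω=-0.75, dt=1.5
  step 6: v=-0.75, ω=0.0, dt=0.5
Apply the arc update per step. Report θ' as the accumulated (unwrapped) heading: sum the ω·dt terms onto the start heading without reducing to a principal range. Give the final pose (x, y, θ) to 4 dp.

step 1: θ'=1.2264 (R=-0.7143) → pose (-1.5295, -3.3774, 1.2264)
step 2: θ'=0.6014 (R=-1.0000) → pose (-1.1540, -2.8905, 0.6014)
step 3: θ'=2.4764 (R=1.6667) → pose (-1.0683, -0.2049, 2.4764)
step 4: θ'=1.9764 (R=-1.0000) → pose (-1.3700, 0.1873, 1.9764)
step 5: θ'=0.8514 (R=-2.0000) → pose (-1.0367, 2.2943, 0.8514)
step 6: θ'=0.8514 (straight) → pose (-1.2838, 2.0122, 0.8514)

(-1.2838, 2.0122, 0.8514)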